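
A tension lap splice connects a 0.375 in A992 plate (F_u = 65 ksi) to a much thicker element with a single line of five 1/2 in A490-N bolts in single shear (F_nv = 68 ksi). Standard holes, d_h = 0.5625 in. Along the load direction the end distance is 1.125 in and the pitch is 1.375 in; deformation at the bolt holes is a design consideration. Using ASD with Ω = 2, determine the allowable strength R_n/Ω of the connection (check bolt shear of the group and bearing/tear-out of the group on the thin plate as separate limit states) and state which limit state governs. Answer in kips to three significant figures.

33.4 kips (bolt shear governs)

Bolt shear: A_b = π·0.5²/4 = 0.1963 in²; R_n = 68 × 0.1963 × 5 × 1 = 66.76 kips → 66.76 / 2 = 33.4 kips.
Bearing (1.2 l_c t F_u ≤ 2.4 d t F_u): upper limit = 2.4·0.5·0.375·65 = 29.25 kips.
  Edge l_c = 1.125 − 0.5625/2 = 0.8438 → r_n = 24.68 kips; interior l_c = 1.375 − 0.5625 = 0.8125 → r_n = 23.77 kips.
  R_n,bearing = 1·24.68 + 4·23.77 = 119.7 kips → 119.7 / 2 = 59.9 kips.
Bolt shear governs: 33.4 kips.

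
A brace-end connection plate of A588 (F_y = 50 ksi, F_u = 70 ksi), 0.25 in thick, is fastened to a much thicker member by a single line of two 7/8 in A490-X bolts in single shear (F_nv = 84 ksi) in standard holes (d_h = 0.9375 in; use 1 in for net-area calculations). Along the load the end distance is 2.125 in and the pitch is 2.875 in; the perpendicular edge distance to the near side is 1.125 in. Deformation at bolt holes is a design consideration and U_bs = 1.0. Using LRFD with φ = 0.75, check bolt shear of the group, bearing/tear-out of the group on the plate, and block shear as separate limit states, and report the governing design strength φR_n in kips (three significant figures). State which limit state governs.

35.8 kips (block shear governs)

Bolt shear: A_b = π·0.875²/4 = 0.6013 in²; R_n = 84 × 0.6013 × 2 × 1 = 101 kips → 0.75 × 101 = 75.8 kips.
Bearing: edge l_c = 1.656, r_n = 34.78 kips; interior l_c = 1.938, r_n = 36.75 kips; R_n = 34.78 + 1·36.75 = 71.53 kips → 53.6 kips.
Block shear: A_gv = 1.25, A_nv = 0.875, A_nt = 0.1562 in²; R_n = min(0.6F_uA_nv, 0.6F_yA_gv) + U_bs·F_u·A_nt = 47.69 kips → 35.8 kips.
Block shear governs: 35.8 kips.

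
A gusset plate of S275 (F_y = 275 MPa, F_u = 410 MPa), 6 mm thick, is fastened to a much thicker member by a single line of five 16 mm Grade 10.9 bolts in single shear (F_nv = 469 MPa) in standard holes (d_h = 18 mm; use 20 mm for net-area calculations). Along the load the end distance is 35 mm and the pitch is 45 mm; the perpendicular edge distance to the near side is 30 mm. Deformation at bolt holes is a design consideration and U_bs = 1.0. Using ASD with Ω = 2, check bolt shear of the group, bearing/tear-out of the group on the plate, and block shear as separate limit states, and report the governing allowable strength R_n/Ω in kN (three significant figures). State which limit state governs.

Bolt shear: A_b = π·16²/4 = 201.1 mm²; R_n = 469 × 201.1 × 5 × 1 / 1000 = 471.5 kN → 471.5 / 2 = 236 kN.
Bearing: edge l_c = 26, r_n = 76.75 kN; interior l_c = 27, r_n = 79.7 kN; R_n = 76.75 + 4·79.7 = 395.6 kN → 198 kN.
Block shear: A_gv = 1290, A_nv = 750, A_nt = 120 mm²; R_n = min(0.6F_uA_nv, 0.6F_yA_gv) + U_bs·F_u·A_nt = 233.7 kN → 117 kN.
Block shear governs: 117 kN.

117 kN (block shear governs)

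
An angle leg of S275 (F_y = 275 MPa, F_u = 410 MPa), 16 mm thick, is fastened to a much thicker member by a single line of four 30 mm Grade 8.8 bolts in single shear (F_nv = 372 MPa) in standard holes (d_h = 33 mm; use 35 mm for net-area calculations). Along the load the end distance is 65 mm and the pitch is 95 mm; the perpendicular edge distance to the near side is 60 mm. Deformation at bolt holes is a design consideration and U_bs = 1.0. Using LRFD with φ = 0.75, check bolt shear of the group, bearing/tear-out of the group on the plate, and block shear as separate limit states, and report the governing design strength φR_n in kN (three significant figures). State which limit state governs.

789 kN (bolt shear governs)

Bolt shear: A_b = π·30²/4 = 706.9 mm²; R_n = 372 × 706.9 × 4 × 1 / 1000 = 1052 kN → 0.75 × 1052 = 789 kN.
Bearing: edge l_c = 48.5, r_n = 381.8 kN; interior l_c = 62, r_n = 472.3 kN; R_n = 381.8 + 3·472.3 = 1799 kN → 1350 kN.
Block shear: A_gv = 5600, A_nv = 3640, A_nt = 680 mm²; R_n = min(0.6F_uA_nv, 0.6F_yA_gv) + U_bs·F_u·A_nt = 1174 kN → 881 kN.
Bolt shear governs: 789 kN.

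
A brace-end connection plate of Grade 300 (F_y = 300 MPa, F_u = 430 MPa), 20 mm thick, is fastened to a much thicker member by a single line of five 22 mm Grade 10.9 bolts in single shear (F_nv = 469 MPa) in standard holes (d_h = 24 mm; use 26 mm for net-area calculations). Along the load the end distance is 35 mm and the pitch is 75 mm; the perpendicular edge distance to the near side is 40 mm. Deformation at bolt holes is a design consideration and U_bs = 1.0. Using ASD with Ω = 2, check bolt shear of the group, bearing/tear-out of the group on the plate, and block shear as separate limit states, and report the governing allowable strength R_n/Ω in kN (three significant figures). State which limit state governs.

446 kN (bolt shear governs)

Bolt shear: A_b = π·22²/4 = 380.1 mm²; R_n = 469 × 380.1 × 5 × 1 / 1000 = 891.4 kN → 891.4 / 2 = 446 kN.
Bearing: edge l_c = 23, r_n = 237.4 kN; interior l_c = 51, r_n = 454.1 kN; R_n = 237.4 + 4·454.1 = 2054 kN → 1030 kN.
Block shear: A_gv = 6700, A_nv = 4360, A_nt = 540 mm²; R_n = min(0.6F_uA_nv, 0.6F_yA_gv) + U_bs·F_u·A_nt = 1357 kN → 679 kN.
Bolt shear governs: 446 kN.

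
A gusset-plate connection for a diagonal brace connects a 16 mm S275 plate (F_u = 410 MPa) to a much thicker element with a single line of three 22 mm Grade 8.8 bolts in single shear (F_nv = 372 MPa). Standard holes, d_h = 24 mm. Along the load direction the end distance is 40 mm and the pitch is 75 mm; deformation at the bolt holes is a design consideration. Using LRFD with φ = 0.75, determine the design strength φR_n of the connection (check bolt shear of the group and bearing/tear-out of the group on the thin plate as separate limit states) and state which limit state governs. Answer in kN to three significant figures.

318 kN (bolt shear governs)

Bolt shear: A_b = π·22²/4 = 380.1 mm²; R_n = 372 × 380.1 × 3 × 1 / 1000 = 424.2 kN → 0.75 × 424.2 = 318 kN.
Bearing (1.2 l_c t F_u ≤ 2.4 d t F_u): upper limit = 2.4·22·16·410 / 1000 = 346.4 kN.
  Edge l_c = 40 − 24/2 = 28 → r_n = 220.4 kN; interior l_c = 75 − 24 = 51 → r_n = 346.4 kN.
  R_n,bearing = 1·220.4 + 2·346.4 = 913.2 kN → 0.75 × 913.2 = 685 kN.
Bolt shear governs: 318 kN.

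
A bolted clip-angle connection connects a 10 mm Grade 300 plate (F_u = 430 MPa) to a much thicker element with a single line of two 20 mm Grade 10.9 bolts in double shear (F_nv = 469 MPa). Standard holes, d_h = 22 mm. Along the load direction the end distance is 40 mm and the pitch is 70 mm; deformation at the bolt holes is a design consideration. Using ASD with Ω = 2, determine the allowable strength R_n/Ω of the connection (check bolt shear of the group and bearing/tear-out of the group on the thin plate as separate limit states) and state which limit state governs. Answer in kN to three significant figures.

Bolt shear: A_b = π·20²/4 = 314.2 mm²; R_n = 469 × 314.2 × 2 × 2 / 1000 = 589.4 kN → 589.4 / 2 = 295 kN.
Bearing (1.2 l_c t F_u ≤ 2.4 d t F_u): upper limit = 2.4·20·10·430 / 1000 = 206.4 kN.
  Edge l_c = 40 − 22/2 = 29 → r_n = 149.6 kN; interior l_c = 70 − 22 = 48 → r_n = 206.4 kN.
  R_n,bearing = 1·149.6 + 1·206.4 = 356 kN → 356 / 2 = 178 kN.
Bearing governs: 178 kN.

178 kN (bearing governs)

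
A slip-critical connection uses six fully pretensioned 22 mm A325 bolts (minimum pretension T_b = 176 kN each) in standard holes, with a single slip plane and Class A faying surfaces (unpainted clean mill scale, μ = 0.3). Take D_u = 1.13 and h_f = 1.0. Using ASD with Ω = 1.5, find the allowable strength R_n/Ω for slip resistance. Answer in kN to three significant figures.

R_n = μ · D_u · h_f · T_b · n_s · n_b = 0.3 × 1.13 × 1.0 × 176 × 1 × 6 = 358 kN.
Allowable strength R_n/Ω = 358 / 1.5 = 239 kN.

239 kN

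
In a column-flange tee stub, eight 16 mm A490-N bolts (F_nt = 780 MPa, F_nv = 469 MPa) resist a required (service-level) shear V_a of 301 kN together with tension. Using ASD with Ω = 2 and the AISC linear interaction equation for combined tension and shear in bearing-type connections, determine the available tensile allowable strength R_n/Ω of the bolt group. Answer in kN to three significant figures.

A_b = π·16²/4 = 201.1 mm²; f_rv = 301 × 1000 / (8 × 201.1) = 187.1 MPa.
F'_nt = 1.3 F_nt − (Ω F_nt / F_nv) f_rv = 1.3·780 − (2·780/469)·187.1 = 391.6 MPa, capped at F_nt → F'_nt = 391.6 MPa.
R_n = F'_nt · A_b · n = 391.6 × 201.1 × 8 / 1000 = 629.8 kN.
Allowable strength R_n/Ω = 629.8 / 2 = 315 kN.

315 kN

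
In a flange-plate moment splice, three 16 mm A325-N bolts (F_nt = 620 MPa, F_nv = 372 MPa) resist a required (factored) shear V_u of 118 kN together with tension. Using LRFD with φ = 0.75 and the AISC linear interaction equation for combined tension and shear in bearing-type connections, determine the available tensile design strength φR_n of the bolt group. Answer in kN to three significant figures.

A_b = π·16²/4 = 201.1 mm²; f_rv = 118 × 1000 / (3 × 201.1) = 195.6 MPa.
F'_nt = 1.3 F_nt − (F_nt / φF_nv) f_rv = 1.3·620 − (620/(0.75·372))·195.6 = 371.3 MPa, capped at F_nt → F'_nt = 371.3 MPa.
R_n = F'_nt · A_b · n = 371.3 × 201.1 × 3 / 1000 = 223.9 kN.
Design strength φR_n = 0.75 × 223.9 = 168 kN.

168 kN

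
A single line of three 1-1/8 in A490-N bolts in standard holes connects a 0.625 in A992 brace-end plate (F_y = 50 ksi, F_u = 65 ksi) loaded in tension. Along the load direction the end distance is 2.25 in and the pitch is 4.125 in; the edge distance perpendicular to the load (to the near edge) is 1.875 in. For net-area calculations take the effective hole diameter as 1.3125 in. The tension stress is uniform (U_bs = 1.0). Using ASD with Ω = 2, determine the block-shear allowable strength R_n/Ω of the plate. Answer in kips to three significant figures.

113 kips

Shear plane L_v = 2.25 + 2·4.125 = 10.5 in; A_gv = 10.5 × 0.625 = 6.562 in².
A_nv = (10.5 − 2.5·1.3125) × 0.625 = 4.512 in².
A_nt = (1.875 − 0.5·1.3125) × 0.625 = 0.7617 in².
0.6 F_u A_nv = 176 kips; 0.6 F_y A_gv = 196.9 kips → shear rupture governs the shear term.
R_n = 176 + 1.0 × 65 × 0.7617 = 225.5 kips.
Allowable strength R_n/Ω = 225.5 / 2 = 113 kips.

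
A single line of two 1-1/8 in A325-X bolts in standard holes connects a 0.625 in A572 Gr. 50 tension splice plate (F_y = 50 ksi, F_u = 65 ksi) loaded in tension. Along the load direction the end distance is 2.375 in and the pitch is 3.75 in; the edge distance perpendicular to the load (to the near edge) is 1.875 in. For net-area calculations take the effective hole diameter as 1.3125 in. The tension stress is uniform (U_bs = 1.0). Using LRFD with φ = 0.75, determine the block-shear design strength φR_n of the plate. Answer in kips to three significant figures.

113 kips

Shear plane L_v = 2.375 + 1·3.75 = 6.125 in; A_gv = 6.125 × 0.625 = 3.828 in².
A_nv = (6.125 − 1.5·1.3125) × 0.625 = 2.598 in².
A_nt = (1.875 − 0.5·1.3125) × 0.625 = 0.7617 in².
0.6 F_u A_nv = 101.3 kips; 0.6 F_y A_gv = 114.8 kips → shear rupture governs the shear term.
R_n = 101.3 + 1.0 × 65 × 0.7617 = 150.8 kips.
Design strength φR_n = 0.75 × 150.8 = 113 kips.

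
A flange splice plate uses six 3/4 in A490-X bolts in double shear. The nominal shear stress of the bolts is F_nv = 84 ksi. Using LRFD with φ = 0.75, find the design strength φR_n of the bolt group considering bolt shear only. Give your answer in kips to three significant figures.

334 kips

A_b = π × 0.75² / 4 = 0.4418 in².
R_n = F_nv · A_b · n · n_s = 84 × 0.4418 × 6 × 2 = 445.3 kips.
Design strength φR_n = 0.75 × 445.3 = 334 kips.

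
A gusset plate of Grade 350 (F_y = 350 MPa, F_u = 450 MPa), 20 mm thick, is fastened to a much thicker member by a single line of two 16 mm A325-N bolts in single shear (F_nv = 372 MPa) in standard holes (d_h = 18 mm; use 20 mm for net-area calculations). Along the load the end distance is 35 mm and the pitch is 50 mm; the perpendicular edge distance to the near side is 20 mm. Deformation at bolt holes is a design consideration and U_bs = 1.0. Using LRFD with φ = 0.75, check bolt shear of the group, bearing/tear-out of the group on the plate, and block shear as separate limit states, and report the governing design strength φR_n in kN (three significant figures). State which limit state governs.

112 kN (bolt shear governs)

Bolt shear: A_b = π·16²/4 = 201.1 mm²; R_n = 372 × 201.1 × 2 × 1 / 1000 = 149.6 kN → 0.75 × 149.6 = 112 kN.
Bearing: edge l_c = 26, r_n = 280.8 kN; interior l_c = 32, r_n = 345.6 kN; R_n = 280.8 + 1·345.6 = 626.4 kN → 470 kN.
Block shear: A_gv = 1700, A_nv = 1100, A_nt = 200 mm²; R_n = min(0.6F_uA_nv, 0.6F_yA_gv) + U_bs·F_u·A_nt = 387 kN → 290 kN.
Bolt shear governs: 112 kN.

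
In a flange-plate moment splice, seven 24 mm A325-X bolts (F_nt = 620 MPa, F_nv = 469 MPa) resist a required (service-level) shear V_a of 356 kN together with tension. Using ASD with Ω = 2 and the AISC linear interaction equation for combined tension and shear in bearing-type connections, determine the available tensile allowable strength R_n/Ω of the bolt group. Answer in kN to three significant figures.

A_b = π·24²/4 = 452.4 mm²; f_rv = 356 × 1000 / (7 × 452.4) = 112.4 MPa.
F'_nt = 1.3 F_nt − (Ω F_nt / F_nv) f_rv = 1.3·620 − (2·620/469)·112.4 = 508.8 MPa, capped at F_nt → F'_nt = 508.8 MPa.
R_n = F'_nt · A_b · n = 508.8 × 452.4 × 7 / 1000 = 1611 kN.
Allowable strength R_n/Ω = 1611 / 2 = 806 kN.

806 kN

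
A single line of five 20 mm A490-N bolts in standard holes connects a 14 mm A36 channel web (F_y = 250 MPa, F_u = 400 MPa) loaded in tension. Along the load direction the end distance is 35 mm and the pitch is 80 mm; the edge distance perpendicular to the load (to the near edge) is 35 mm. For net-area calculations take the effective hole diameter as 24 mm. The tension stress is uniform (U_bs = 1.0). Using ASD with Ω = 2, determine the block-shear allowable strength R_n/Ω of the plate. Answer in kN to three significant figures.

437 kN

Shear plane L_v = 35 + 4·80 = 355 mm; A_gv = 355 × 14 = 4970 mm².
A_nv = (355 − 4.5·24) × 14 = 3458 mm².
A_nt = (35 − 0.5·24) × 14 = 322 mm².
0.6 F_u A_nv = 829.9 kN; 0.6 F_y A_gv = 745.5 kN → shear yielding governs the shear term.
R_n = 745.5 + 1.0 × 400 × 322 / 1000 = 874.3 kN.
Allowable strength R_n/Ω = 874.3 / 2 = 437 kN.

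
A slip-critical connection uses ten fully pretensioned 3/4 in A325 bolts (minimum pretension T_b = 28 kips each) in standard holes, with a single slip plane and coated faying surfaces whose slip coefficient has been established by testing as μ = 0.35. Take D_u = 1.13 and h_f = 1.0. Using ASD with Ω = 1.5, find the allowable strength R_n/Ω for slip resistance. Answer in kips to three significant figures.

73.8 kips

R_n = μ · D_u · h_f · T_b · n_s · n_b = 0.35 × 1.13 × 1.0 × 28 × 1 × 10 = 110.7 kips.
Allowable strength R_n/Ω = 110.7 / 1.5 = 73.8 kips.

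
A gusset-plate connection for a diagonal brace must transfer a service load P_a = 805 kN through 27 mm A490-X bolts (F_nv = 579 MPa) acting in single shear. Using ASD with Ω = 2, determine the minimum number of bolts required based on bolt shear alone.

5 bolts

A_b = π·27²/4 = 572.6 mm².
Per-bolt allowable strength R_n/Ω = 579 × 572.6 × 1 / 1000 / 2 = 165.8 kN.
n ≥ 805 / 165.8 = 4.857 → use 5 bolts.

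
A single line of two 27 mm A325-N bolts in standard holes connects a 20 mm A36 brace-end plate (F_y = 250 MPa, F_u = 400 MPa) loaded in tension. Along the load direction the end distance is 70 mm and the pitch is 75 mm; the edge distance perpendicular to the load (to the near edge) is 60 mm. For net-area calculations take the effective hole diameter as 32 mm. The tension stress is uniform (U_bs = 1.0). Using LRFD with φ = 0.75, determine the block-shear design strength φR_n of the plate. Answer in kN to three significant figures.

590 kN

Shear plane L_v = 70 + 1·75 = 145 mm; A_gv = 145 × 20 = 2900 mm².
A_nv = (145 − 1.5·32) × 20 = 1940 mm².
A_nt = (60 − 0.5·32) × 20 = 880 mm².
0.6 F_u A_nv = 465.6 kN; 0.6 F_y A_gv = 435 kN → shear yielding governs the shear term.
R_n = 435 + 1.0 × 400 × 880 / 1000 = 787 kN.
Design strength φR_n = 0.75 × 787 = 590 kN.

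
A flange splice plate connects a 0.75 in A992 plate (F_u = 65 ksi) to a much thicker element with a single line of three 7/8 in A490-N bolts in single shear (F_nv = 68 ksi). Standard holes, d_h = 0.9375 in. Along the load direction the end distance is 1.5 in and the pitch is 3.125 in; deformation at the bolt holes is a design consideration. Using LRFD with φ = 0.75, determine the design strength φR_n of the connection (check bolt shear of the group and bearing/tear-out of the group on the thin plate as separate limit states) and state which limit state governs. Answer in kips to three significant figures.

92 kips (bolt shear governs)

Bolt shear: A_b = π·0.875²/4 = 0.6013 in²; R_n = 68 × 0.6013 × 3 × 1 = 122.7 kips → 0.75 × 122.7 = 92 kips.
Bearing (1.2 l_c t F_u ≤ 2.4 d t F_u): upper limit = 2.4·0.875·0.75·65 = 102.4 kips.
  Edge l_c = 1.5 − 0.9375/2 = 1.031 → r_n = 60.33 kips; interior l_c = 3.125 − 0.9375 = 2.188 → r_n = 102.4 kips.
  R_n,bearing = 1·60.33 + 2·102.4 = 265.1 kips → 0.75 × 265.1 = 199 kips.
Bolt shear governs: 92 kips.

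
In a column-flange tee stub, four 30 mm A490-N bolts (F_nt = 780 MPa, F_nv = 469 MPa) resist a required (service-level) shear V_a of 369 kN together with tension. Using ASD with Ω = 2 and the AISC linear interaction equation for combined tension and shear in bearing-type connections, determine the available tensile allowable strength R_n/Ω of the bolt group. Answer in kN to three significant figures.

820 kN

A_b = π·30²/4 = 706.9 mm²; f_rv = 369 × 1000 / (4 × 706.9) = 130.5 MPa.
F'_nt = 1.3 F_nt − (Ω F_nt / F_nv) f_rv = 1.3·780 − (2·780/469)·130.5 = 579.9 MPa, capped at F_nt → F'_nt = 579.9 MPa.
R_n = F'_nt · A_b · n = 579.9 × 706.9 × 4 / 1000 = 1640 kN.
Allowable strength R_n/Ω = 1640 / 2 = 820 kN.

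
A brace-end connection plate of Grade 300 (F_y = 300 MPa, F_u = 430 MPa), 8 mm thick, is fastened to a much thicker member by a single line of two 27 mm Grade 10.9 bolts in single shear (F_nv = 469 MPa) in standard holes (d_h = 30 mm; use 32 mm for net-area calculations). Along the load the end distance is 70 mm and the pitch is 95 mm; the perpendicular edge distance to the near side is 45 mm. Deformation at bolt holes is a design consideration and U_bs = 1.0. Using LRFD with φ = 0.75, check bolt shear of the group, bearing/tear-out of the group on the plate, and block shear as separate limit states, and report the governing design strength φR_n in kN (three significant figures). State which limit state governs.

Bolt shear: A_b = π·27²/4 = 572.6 mm²; R_n = 469 × 572.6 × 2 × 1 / 1000 = 537.1 kN → 0.75 × 537.1 = 403 kN.
Bearing: edge l_c = 55, r_n = 222.9 kN; interior l_c = 65, r_n = 222.9 kN; R_n = 222.9 + 1·222.9 = 445.8 kN → 334 kN.
Block shear: A_gv = 1320, A_nv = 936, A_nt = 232 mm²; R_n = min(0.6F_uA_nv, 0.6F_yA_gv) + U_bs·F_u·A_nt = 337.4 kN → 253 kN.
Block shear governs: 253 kN.

253 kN (block shear governs)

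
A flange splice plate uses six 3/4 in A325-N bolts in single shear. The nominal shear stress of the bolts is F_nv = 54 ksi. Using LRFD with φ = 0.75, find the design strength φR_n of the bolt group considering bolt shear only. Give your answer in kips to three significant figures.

A_b = π × 0.75² / 4 = 0.4418 in².
R_n = F_nv · A_b · n · n_s = 54 × 0.4418 × 6 × 1 = 143.1 kips.
Design strength φR_n = 0.75 × 143.1 = 107 kips.

107 kips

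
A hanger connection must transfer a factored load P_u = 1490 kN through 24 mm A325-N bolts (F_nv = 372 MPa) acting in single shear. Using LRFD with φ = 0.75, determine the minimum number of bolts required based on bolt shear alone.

12 bolts

A_b = π·24²/4 = 452.4 mm².
Per-bolt design strength φR_n = 0.75 × 372 × 452.4 × 1 / 1000 = 126.2 kN.
n ≥ 1490 / 126.2 = 11.81 → use 12 bolts.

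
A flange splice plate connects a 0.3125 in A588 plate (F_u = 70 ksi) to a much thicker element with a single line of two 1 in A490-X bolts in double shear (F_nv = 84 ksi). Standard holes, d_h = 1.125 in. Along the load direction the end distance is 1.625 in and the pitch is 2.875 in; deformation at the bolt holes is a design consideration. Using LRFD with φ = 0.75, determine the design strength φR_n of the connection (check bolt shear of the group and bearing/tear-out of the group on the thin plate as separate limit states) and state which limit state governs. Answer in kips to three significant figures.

55.4 kips (bearing governs)

Bolt shear: A_b = π·1²/4 = 0.7854 in²; R_n = 84 × 0.7854 × 2 × 2 = 263.9 kips → 0.75 × 263.9 = 198 kips.
Bearing (1.2 l_c t F_u ≤ 2.4 d t F_u): upper limit = 2.4·1·0.3125·70 = 52.5 kips.
  Edge l_c = 1.625 − 1.125/2 = 1.062 → r_n = 27.89 kips; interior l_c = 2.875 − 1.125 = 1.75 → r_n = 45.94 kips.
  R_n,bearing = 1·27.89 + 1·45.94 = 73.83 kips → 0.75 × 73.83 = 55.4 kips.
Bearing governs: 55.4 kips.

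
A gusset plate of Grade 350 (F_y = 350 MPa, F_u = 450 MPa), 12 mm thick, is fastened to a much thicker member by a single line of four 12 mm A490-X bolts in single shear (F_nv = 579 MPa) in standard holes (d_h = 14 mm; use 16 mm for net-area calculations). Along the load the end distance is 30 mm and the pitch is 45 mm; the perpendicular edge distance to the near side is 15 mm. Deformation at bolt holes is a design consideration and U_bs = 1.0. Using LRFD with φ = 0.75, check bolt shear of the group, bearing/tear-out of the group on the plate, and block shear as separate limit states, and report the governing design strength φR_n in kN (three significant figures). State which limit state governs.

196 kN (bolt shear governs)

Bolt shear: A_b = π·12²/4 = 113.1 mm²; R_n = 579 × 113.1 × 4 × 1 / 1000 = 261.9 kN → 0.75 × 261.9 = 196 kN.
Bearing: edge l_c = 23, r_n = 149 kN; interior l_c = 31, r_n = 155.5 kN; R_n = 149 + 3·155.5 = 615.6 kN → 462 kN.
Block shear: A_gv = 1980, A_nv = 1308, A_nt = 84 mm²; R_n = min(0.6F_uA_nv, 0.6F_yA_gv) + U_bs·F_u·A_nt = 391 kN → 293 kN.
Bolt shear governs: 196 kN.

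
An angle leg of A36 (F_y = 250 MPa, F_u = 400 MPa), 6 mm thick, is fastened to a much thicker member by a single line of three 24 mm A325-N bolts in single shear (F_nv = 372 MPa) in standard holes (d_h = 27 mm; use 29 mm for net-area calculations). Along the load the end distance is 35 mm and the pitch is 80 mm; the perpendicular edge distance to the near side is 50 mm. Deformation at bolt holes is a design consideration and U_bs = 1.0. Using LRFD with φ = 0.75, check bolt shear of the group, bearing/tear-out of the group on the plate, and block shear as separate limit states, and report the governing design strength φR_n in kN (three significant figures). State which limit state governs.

Bolt shear: A_b = π·24²/4 = 452.4 mm²; R_n = 372 × 452.4 × 3 × 1 / 1000 = 504.9 kN → 0.75 × 504.9 = 379 kN.
Bearing: edge l_c = 21.5, r_n = 61.92 kN; interior l_c = 53, r_n = 138.2 kN; R_n = 61.92 + 2·138.2 = 338.4 kN → 254 kN.
Block shear: A_gv = 1170, A_nv = 735, A_nt = 213 mm²; R_n = min(0.6F_uA_nv, 0.6F_yA_gv) + U_bs·F_u·A_nt = 260.7 kN → 196 kN.
Block shear governs: 196 kN.

196 kN (block shear governs)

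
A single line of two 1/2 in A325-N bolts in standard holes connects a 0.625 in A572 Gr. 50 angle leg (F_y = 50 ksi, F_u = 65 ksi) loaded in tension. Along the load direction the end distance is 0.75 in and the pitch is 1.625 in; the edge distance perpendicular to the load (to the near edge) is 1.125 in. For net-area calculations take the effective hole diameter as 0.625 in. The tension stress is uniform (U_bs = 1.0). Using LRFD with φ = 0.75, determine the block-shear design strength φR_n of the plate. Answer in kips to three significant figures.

51 kips

Shear plane L_v = 0.75 + 1·1.625 = 2.375 in; A_gv = 2.375 × 0.625 = 1.484 in².
A_nv = (2.375 − 1.5·0.625) × 0.625 = 0.8984 in².
A_nt = (1.125 − 0.5·0.625) × 0.625 = 0.5078 in².
0.6 F_u A_nv = 35.04 kips; 0.6 F_y A_gv = 44.53 kips → shear rupture governs the shear term.
R_n = 35.04 + 1.0 × 65 × 0.5078 = 68.05 kips.
Design strength φR_n = 0.75 × 68.05 = 51 kips.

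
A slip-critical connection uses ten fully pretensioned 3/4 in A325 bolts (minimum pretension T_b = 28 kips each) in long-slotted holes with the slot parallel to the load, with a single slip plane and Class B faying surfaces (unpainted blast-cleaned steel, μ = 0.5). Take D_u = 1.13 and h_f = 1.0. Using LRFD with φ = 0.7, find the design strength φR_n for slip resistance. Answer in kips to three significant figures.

R_n = μ · D_u · h_f · T_b · n_s · n_b = 0.5 × 1.13 × 1.0 × 28 × 1 × 10 = 158.2 kips.
Design strength φR_n = 0.7 × 158.2 = 111 kips.

111 kips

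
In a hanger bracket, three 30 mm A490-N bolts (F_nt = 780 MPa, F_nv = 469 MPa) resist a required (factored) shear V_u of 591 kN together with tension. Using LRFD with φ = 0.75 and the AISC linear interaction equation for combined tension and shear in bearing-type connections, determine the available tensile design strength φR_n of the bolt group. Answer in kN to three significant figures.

A_b = π·30²/4 = 706.9 mm²; f_rv = 591 × 1000 / (3 × 706.9) = 278.7 MPa.
F'_nt = 1.3 F_nt − (F_nt / φF_nv) f_rv = 1.3·780 − (780/(0.75·469))·278.7 = 396 MPa, capped at F_nt → F'_nt = 396 MPa.
R_n = F'_nt · A_b · n = 396 × 706.9 × 3 / 1000 = 839.7 kN.
Design strength φR_n = 0.75 × 839.7 = 630 kN.

630 kN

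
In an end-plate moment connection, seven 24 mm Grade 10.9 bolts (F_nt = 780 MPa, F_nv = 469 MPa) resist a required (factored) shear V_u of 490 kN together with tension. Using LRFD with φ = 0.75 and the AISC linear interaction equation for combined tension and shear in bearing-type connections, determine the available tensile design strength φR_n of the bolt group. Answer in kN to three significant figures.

A_b = π·24²/4 = 452.4 mm²; f_rv = 490 × 1000 / (7 × 452.4) = 154.7 MPa.
F'_nt = 1.3 F_nt − (F_nt / φF_nv) f_rv = 1.3·780 − (780/(0.75·469))·154.7 = 670.9 MPa, capped at F_nt → F'_nt = 670.9 MPa.
R_n = F'_nt · A_b · n = 670.9 × 452.4 × 7 / 1000 = 2124 kN.
Design strength φR_n = 0.75 × 2124 = 1590 kN.

1590 kN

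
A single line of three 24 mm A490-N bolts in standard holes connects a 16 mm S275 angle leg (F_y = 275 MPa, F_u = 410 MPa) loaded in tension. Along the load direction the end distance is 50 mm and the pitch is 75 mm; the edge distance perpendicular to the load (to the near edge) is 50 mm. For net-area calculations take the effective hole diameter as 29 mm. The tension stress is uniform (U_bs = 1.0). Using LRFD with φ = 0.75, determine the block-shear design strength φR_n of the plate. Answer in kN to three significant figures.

551 kN

Shear plane L_v = 50 + 2·75 = 200 mm; A_gv = 200 × 16 = 3200 mm².
A_nv = (200 − 2.5·29) × 16 = 2040 mm².
A_nt = (50 − 0.5·29) × 16 = 568 mm².
0.6 F_u A_nv = 501.8 kN; 0.6 F_y A_gv = 528 kN → shear rupture governs the shear term.
R_n = 501.8 + 1.0 × 410 × 568 / 1000 = 734.7 kN.
Design strength φR_n = 0.75 × 734.7 = 551 kN.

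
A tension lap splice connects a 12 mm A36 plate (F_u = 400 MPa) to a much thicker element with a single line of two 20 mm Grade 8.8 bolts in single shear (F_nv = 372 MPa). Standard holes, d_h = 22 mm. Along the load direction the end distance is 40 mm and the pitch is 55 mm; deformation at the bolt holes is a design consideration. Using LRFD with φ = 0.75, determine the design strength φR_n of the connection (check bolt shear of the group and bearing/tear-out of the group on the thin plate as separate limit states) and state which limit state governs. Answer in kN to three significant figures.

Bolt shear: A_b = π·20²/4 = 314.2 mm²; R_n = 372 × 314.2 × 2 × 1 / 1000 = 233.7 kN → 0.75 × 233.7 = 175 kN.
Bearing (1.2 l_c t F_u ≤ 2.4 d t F_u): upper limit = 2.4·20·12·400 / 1000 = 230.4 kN.
  Edge l_c = 40 − 22/2 = 29 → r_n = 167 kN; interior l_c = 55 − 22 = 33 → r_n = 190.1 kN.
  R_n,bearing = 1·167 + 1·190.1 = 357.1 kN → 0.75 × 357.1 = 268 kN.
Bolt shear governs: 175 kN.

175 kN (bolt shear governs)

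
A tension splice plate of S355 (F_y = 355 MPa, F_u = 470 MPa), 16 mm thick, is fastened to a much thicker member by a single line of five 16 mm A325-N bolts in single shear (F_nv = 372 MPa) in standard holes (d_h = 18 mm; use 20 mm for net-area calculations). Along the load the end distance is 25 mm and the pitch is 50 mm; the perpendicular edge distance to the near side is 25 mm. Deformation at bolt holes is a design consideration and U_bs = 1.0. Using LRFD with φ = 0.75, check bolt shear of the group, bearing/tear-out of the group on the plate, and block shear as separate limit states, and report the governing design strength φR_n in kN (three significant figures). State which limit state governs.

Bolt shear: A_b = π·16²/4 = 201.1 mm²; R_n = 372 × 201.1 × 5 × 1 / 1000 = 374 kN → 0.75 × 374 = 280 kN.
Bearing: edge l_c = 16, r_n = 144.4 kN; interior l_c = 32, r_n = 288.8 kN; R_n = 144.4 + 4·288.8 = 1299 kN → 975 kN.
Block shear: A_gv = 3600, A_nv = 2160, A_nt = 240 mm²; R_n = min(0.6F_uA_nv, 0.6F_yA_gv) + U_bs·F_u·A_nt = 721.9 kN → 541 kN.
Bolt shear governs: 280 kN.

280 kN (bolt shear governs)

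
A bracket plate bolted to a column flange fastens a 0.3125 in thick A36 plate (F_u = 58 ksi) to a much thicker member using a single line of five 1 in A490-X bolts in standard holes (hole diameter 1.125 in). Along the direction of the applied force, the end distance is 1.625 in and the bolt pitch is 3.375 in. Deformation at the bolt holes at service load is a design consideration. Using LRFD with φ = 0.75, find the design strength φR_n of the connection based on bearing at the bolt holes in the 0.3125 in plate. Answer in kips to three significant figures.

Per bolt r_n = 1.2 l_c t F_u ≤ 2.4 d t F_u; upper limit = 2.4 × 1 × 0.3125 × 58 = 43.5 kips.
Edge bolt: l_c = 1.625 − 1.125/2 = 1.062 in → 1.2 × 1.062 × 0.3125 × 58 = 23.11 → r_n = 23.11 kips.
Interior bolts: l_c = 3.375 − 1.125 = 2.25 in → 1.2 × 2.25 × 0.3125 × 58 = 48.94 → r_n = 43.5 kips.
R_n = 1 × 23.11 + 4 × 43.5 = 197.1 kips.
Design strength φR_n = 0.75 × 197.1 = 148 kips.

148 kips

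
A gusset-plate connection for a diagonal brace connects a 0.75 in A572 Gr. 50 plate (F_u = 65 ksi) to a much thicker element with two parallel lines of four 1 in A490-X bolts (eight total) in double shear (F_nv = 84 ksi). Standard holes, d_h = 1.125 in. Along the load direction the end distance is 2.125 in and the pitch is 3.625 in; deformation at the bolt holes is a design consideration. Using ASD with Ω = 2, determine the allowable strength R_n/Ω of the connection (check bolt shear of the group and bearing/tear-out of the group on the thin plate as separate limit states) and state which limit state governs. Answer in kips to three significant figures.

442 kips (bearing governs)

Bolt shear: A_b = π·1²/4 = 0.7854 in²; R_n = 84 × 0.7854 × 8 × 2 = 1056 kips → 1056 / 2 = 528 kips.
Bearing (1.2 l_c t F_u ≤ 2.4 d t F_u): upper limit = 2.4·1·0.75·65 = 117 kips.
  Edge l_c = 2.125 − 1.125/2 = 1.562 → r_n = 91.41 kips; interior l_c = 3.625 − 1.125 = 2.5 → r_n = 117 kips.
  R_n,bearing = 2·91.41 + 6·117 = 884.8 kips → 884.8 / 2 = 442 kips.
Bearing governs: 442 kips.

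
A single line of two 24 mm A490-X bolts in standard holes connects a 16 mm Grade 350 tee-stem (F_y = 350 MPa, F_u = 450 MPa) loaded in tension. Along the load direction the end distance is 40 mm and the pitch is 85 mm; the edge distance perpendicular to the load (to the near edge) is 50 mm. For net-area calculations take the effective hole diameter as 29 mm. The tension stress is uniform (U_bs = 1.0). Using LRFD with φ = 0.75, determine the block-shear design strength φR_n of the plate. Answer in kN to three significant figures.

456 kN

Shear plane L_v = 40 + 1·85 = 125 mm; A_gv = 125 × 16 = 2000 mm².
A_nv = (125 − 1.5·29) × 16 = 1304 mm².
A_nt = (50 − 0.5·29) × 16 = 568 mm².
0.6 F_u A_nv = 352.1 kN; 0.6 F_y A_gv = 420 kN → shear rupture governs the shear term.
R_n = 352.1 + 1.0 × 450 × 568 / 1000 = 607.7 kN.
Design strength φR_n = 0.75 × 607.7 = 456 kN.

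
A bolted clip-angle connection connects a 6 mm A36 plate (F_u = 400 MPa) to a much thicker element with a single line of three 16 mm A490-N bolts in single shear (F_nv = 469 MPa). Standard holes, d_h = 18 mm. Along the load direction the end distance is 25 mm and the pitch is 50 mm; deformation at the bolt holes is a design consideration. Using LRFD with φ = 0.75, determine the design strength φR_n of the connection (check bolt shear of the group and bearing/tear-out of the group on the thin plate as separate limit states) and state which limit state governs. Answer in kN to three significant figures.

Bolt shear: A_b = π·16²/4 = 201.1 mm²; R_n = 469 × 201.1 × 3 × 1 / 1000 = 282.9 kN → 0.75 × 282.9 = 212 kN.
Bearing (1.2 l_c t F_u ≤ 2.4 d t F_u): upper limit = 2.4·16·6·400 / 1000 = 92.16 kN.
  Edge l_c = 25 − 18/2 = 16 → r_n = 46.08 kN; interior l_c = 50 − 18 = 32 → r_n = 92.16 kN.
  R_n,bearing = 1·46.08 + 2·92.16 = 230.4 kN → 0.75 × 230.4 = 173 kN.
Bearing governs: 173 kN.

173 kN (bearing governs)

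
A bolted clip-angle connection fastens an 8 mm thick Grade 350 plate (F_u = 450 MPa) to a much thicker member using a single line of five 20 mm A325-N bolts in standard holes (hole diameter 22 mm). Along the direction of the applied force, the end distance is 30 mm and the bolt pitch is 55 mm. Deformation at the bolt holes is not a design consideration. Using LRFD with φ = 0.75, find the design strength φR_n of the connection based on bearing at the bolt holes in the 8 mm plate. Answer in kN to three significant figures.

612 kN

Per bolt r_n = 1.5 l_c t F_u ≤ 3.0 d t F_u; upper limit = 3.0 × 20 × 8 × 450 / 1000 = 216 kN.
Edge bolt: l_c = 30 − 22/2 = 19 mm → 1.5 × 19 × 8 × 450 / 1000 = 102.6 → r_n = 102.6 kN.
Interior bolts: l_c = 55 − 22 = 33 mm → 1.5 × 33 × 8 × 450 / 1000 = 178.2 → r_n = 178.2 kN.
R_n = 1 × 102.6 + 4 × 178.2 = 815.4 kN.
Design strength φR_n = 0.75 × 815.4 = 612 kN.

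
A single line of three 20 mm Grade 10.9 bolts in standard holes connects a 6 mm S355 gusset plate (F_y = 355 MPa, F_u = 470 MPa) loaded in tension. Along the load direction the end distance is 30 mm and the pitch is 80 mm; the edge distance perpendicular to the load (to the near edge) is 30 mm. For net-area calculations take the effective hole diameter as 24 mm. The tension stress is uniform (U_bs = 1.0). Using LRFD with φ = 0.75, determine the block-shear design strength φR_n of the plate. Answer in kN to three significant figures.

Shear plane L_v = 30 + 2·80 = 190 mm; A_gv = 190 × 6 = 1140 mm².
A_nv = (190 − 2.5·24) × 6 = 780 mm².
A_nt = (30 − 0.5·24) × 6 = 108 mm².
0.6 F_u A_nv = 220 kN; 0.6 F_y A_gv = 242.8 kN → shear rupture governs the shear term.
R_n = 220 + 1.0 × 470 × 108 / 1000 = 270.7 kN.
Design strength φR_n = 0.75 × 270.7 = 203 kN.

203 kN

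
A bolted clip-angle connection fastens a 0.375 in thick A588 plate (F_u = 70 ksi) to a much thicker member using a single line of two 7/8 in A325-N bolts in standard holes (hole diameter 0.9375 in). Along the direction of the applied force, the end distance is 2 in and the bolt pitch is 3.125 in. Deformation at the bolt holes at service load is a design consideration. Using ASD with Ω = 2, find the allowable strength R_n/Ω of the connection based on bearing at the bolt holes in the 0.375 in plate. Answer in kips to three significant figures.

51.7 kips

Per bolt r_n = 1.2 l_c t F_u ≤ 2.4 d t F_u; upper limit = 2.4 × 0.875 × 0.375 × 70 = 55.13 kips.
Edge bolt: l_c = 2 − 0.9375/2 = 1.531 in → 1.2 × 1.531 × 0.375 × 70 = 48.23 → r_n = 48.23 kips.
Interior bolts: l_c = 3.125 − 0.9375 = 2.188 in → 1.2 × 2.188 × 0.375 × 70 = 68.91 → r_n = 55.13 kips.
R_n = 1 × 48.23 + 1 × 55.13 = 103.4 kips.
Allowable strength R_n/Ω = 103.4 / 2 = 51.7 kips.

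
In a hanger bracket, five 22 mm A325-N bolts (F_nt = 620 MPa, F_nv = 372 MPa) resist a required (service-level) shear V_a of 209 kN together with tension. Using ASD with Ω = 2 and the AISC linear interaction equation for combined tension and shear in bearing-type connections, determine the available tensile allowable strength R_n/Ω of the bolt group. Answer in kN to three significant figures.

418 kN

A_b = π·22²/4 = 380.1 mm²; f_rv = 209 × 1000 / (5 × 380.1) = 110 MPa.
F'_nt = 1.3 F_nt − (Ω F_nt / F_nv) f_rv = 1.3·620 − (2·620/372)·110 = 439.5 MPa, capped at F_nt → F'_nt = 439.5 MPa.
R_n = F'_nt · A_b · n = 439.5 × 380.1 × 5 / 1000 = 835.3 kN.
Allowable strength R_n/Ω = 835.3 / 2 = 418 kN.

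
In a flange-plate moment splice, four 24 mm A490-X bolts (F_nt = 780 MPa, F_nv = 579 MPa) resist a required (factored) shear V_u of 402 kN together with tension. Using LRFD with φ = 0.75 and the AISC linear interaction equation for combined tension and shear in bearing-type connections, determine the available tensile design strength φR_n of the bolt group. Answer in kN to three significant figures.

A_b = π·24²/4 = 452.4 mm²; f_rv = 402 × 1000 / (4 × 452.4) = 222.2 MPa.
F'_nt = 1.3 F_nt − (F_nt / φF_nv) f_rv = 1.3·780 − (780/(0.75·579))·222.2 = 615 MPa, capped at F_nt → F'_nt = 615 MPa.
R_n = F'_nt · A_b · n = 615 × 452.4 × 4 / 1000 = 1113 kN.
Design strength φR_n = 0.75 × 1113 = 835 kN.

835 kN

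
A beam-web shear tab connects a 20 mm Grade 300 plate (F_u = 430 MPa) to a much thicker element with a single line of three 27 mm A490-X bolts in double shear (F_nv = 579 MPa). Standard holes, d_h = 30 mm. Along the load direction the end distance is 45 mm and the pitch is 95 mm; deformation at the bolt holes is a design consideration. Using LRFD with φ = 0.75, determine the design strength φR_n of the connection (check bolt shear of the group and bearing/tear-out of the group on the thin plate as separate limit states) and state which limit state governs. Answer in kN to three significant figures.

Bolt shear: A_b = π·27²/4 = 572.6 mm²; R_n = 579 × 572.6 × 3 × 2 / 1000 = 1989 kN → 0.75 × 1989 = 1490 kN.
Bearing (1.2 l_c t F_u ≤ 2.4 d t F_u): upper limit = 2.4·27·20·430 / 1000 = 557.3 kN.
  Edge l_c = 45 − 30/2 = 30 → r_n = 309.6 kN; interior l_c = 95 − 30 = 65 → r_n = 557.3 kN.
  R_n,bearing = 1·309.6 + 2·557.3 = 1424 kN → 0.75 × 1424 = 1070 kN.
Bearing governs: 1070 kN.

1070 kN (bearing governs)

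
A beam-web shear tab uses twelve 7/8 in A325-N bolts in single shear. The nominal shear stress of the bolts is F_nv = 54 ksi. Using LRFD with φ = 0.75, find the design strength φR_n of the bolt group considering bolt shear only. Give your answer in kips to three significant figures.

292 kips

A_b = π × 0.875² / 4 = 0.6013 in².
R_n = F_nv · A_b · n · n_s = 54 × 0.6013 × 12 × 1 = 389.7 kips.
Design strength φR_n = 0.75 × 389.7 = 292 kips.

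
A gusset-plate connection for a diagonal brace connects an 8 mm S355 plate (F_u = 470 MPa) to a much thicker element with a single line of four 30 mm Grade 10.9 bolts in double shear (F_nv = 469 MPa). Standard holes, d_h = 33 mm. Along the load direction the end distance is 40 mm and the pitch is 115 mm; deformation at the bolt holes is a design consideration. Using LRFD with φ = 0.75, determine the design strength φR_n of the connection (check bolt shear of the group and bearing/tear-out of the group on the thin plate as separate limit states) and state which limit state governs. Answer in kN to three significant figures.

689 kN (bearing governs)

Bolt shear: A_b = π·30²/4 = 706.9 mm²; R_n = 469 × 706.9 × 4 × 2 / 1000 = 2652 kN → 0.75 × 2652 = 1990 kN.
Bearing (1.2 l_c t F_u ≤ 2.4 d t F_u): upper limit = 2.4·30·8·470 / 1000 = 270.7 kN.
  Edge l_c = 40 − 33/2 = 23.5 → r_n = 106 kN; interior l_c = 115 − 33 = 82 → r_n = 270.7 kN.
  R_n,bearing = 1·106 + 3·270.7 = 918.2 kN → 0.75 × 918.2 = 689 kN.
Bearing governs: 689 kN.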